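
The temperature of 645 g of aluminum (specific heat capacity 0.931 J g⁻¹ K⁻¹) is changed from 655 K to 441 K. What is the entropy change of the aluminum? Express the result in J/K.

ΔS = ∫dQ_rev/T = m c ln(T₂/T₁) = 645 × 0.931 × ln(441/655) = -238 J/K.

ΔS = -238 J/K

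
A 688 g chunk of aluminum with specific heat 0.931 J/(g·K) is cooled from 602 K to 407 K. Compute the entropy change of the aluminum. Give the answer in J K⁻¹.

ΔS = ∫dQ_rev/T = m c ln(T₂/T₁) = 688 × 0.931 × ln(407/602) = -251 J/K.

ΔS = -251 J/K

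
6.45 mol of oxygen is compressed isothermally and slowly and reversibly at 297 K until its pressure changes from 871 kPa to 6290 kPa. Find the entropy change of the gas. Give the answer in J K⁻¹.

For an isothermal ideal gas ΔS_gas = nR ln(P₁/P₂) = 6.45 × 8.314 × ln(871/6290) = -106 J/K.

ΔS_gas = -106 J/K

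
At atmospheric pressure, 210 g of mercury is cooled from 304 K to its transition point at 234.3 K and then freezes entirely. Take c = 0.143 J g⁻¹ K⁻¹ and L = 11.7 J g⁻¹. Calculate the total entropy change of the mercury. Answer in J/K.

Cooling step: ΔS₁ = m c ln(T_tr/T_i) = 210 × 0.143 × ln(234.3/304) = -7.821 J/K.
Phase change: ΔS₂ = −mL/T_tr = −210 × 11.7 / 234.3 = -10.49 J/K.
ΔS_total = (-7.821) + (-10.49) = -18.3 J/K.

ΔS = -18.3 J/K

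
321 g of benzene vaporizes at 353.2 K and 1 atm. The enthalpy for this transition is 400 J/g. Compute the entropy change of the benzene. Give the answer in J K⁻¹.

ΔS = 364 J/K

Heat absorbed by the substance: Q = mL = 321 × 400 = 128400 J.
At constant T, ΔS = Q_rev/T = 128400 / 353.2 = 364 J/K.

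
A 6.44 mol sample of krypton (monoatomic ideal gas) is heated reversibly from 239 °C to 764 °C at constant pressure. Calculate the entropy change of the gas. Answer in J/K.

In kelvin: T₁ = 512.15 K, T₂ = 1037.15 K. At constant pressure, ΔS = nC_p ln(T₂/T₁) with C_p = 5R/2 = 20.79 J mol⁻¹ K⁻¹.
ΔS = 6.44 × 20.79 × ln(1037.15/512.15) = 94.5 J/K.

ΔS = 94.5 J/K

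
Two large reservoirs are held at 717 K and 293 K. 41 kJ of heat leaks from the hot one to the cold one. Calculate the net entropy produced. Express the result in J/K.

ΔS_total = 82.7 J/K

ΔS_hot = −Q/T_H = −41000/717 = -57.18 J/K and ΔS_cold = +Q/T_C = 41000/293 = 139.9 J/K.
ΔS_total = -57.18 + 139.9 = 82.7 J/K, positive as the second law requires.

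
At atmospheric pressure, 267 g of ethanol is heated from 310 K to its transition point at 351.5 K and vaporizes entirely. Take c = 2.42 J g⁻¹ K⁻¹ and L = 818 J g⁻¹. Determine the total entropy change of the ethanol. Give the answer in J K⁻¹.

Warming step: ΔS₁ = m c ln(T_tr/T_i) = 267 × 2.42 × ln(351.5/310) = 81.18 J/K.
Phase change: ΔS₂ = +mL/T_tr = 267 × 818 / 351.5 = 621.4 J/K.
ΔS_total = (81.18) + (621.4) = 703 J/K.

ΔS = 703 J/K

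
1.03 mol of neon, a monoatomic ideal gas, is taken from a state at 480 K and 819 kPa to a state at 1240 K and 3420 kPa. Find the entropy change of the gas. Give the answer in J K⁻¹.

ΔS = 8.08 J/K

ΔS = nC_p ln(T₂/T₁) − nR ln(P₂/P₁), with C_p = 5R/2 = 20.79 J mol⁻¹ K⁻¹ for a monoatomic ideal gas.
ΔS = 1.03 × [20.79 × ln(1240/480) − 8.314 × ln(3420/819)] = 8.08 J/K.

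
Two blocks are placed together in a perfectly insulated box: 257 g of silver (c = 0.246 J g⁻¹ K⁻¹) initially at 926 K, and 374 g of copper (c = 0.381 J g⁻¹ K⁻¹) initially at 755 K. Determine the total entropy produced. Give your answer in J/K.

ΔS_total = 0.936 J/K

Energy balance: T_f = (m₁c₁T₁ + m₂c₂T₂)/(m₁c₁ + m₂c₂) = 807.55 K.
ΔS₁ = m₁c₁ ln(T_f/T₁) = 63.222 × ln(807.55/926) = -8.653 J/K.
ΔS₂ = m₂c₂ ln(T_f/T₂) = 142.494 × ln(807.55/755) = 9.589 J/K.
ΔS_total = -8.653 + 9.589 = 0.936 J/K.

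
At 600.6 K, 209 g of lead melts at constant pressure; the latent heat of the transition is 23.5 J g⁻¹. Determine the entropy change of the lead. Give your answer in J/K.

ΔS = 8.18 J/K

Heat absorbed by the substance: Q = mL = 209 × 23.5 = 4911.5 J.
At constant T, ΔS = Q_rev/T = 4911.5 / 600.6 = 8.18 J/K.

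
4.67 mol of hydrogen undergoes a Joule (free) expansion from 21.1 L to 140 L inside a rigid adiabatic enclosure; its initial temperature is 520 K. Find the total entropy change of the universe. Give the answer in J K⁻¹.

ΔS_universe = 73.5 J/K

No heat is exchanged and no work is done, so the ideal-gas temperature stays constant.
Entropy is a state function; using a reversible isothermal path, ΔS_gas = nR ln(V₂/V₁) = 4.67 × 8.314 × ln(140/21.1) = 73.5 J/K.
The insulated surroundings exchange no heat, so ΔS_surr = 0 and ΔS_universe = ΔS_gas.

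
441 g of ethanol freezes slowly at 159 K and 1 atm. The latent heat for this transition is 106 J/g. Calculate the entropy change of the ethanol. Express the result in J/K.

ΔS = -294 J/K

Heat released by the substance: Q = −mL = −441 × 106 = −46746 J.
At constant T, ΔS = Q_rev/T = −46746 / 159 = -294 J/K.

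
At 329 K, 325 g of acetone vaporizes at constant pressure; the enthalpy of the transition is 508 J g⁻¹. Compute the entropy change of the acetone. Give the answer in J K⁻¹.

Heat absorbed by the substance: Q = mL = 325 × 508 = 165100 J.
At constant T, ΔS = Q_rev/T = 165100 / 329 = 502 J/K.

ΔS = 502 J/K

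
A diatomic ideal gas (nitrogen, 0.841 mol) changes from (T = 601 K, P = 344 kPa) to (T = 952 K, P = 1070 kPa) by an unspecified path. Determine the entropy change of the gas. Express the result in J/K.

ΔS = nC_p ln(T₂/T₁) − nR ln(P₂/P₁), with C_p = 7R/2 = 29.1 J mol⁻¹ K⁻¹ for a diatomic ideal gas.
ΔS = 0.841 × [29.1 × ln(952/601) − 8.314 × ln(1070/344)] = 3.32 J/K.

ΔS = 3.32 J/K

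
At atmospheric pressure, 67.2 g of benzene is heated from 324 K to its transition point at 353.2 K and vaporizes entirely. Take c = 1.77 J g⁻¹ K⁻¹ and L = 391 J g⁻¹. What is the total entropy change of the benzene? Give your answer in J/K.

Warming step: ΔS₁ = m c ln(T_tr/T_i) = 67.2 × 1.77 × ln(353.2/324) = 10.26 J/K.
Phase change: ΔS₂ = +mL/T_tr = 67.2 × 391 / 353.2 = 74.39 J/K.
ΔS_total = (10.26) + (74.39) = 84.7 J/K.

ΔS = 84.7 J/K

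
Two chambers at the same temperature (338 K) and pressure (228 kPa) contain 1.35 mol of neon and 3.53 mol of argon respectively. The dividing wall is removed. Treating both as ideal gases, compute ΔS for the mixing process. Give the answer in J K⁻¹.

Mole fractions: x_A = 1.35/4.88 = 0.277, x_B = 0.723.
ΔS_mix = −R(n_A ln x_A + n_B ln x_B) = −8.314 × (1.35 ln 0.277 + 3.53 ln 0.723) = 23.9 J/K.

ΔS_mix = 23.9 J/K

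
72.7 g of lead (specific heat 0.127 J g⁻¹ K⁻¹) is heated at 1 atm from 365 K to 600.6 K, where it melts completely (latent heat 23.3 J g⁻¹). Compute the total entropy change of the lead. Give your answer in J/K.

Warming step: ΔS₁ = m c ln(T_tr/T_i) = 72.7 × 0.127 × ln(600.6/365) = 4.598 J/K.
Phase change: ΔS₂ = +mL/T_tr = 72.7 × 23.3 / 600.6 = 2.82 J/K.
ΔS_total = (4.598) + (2.82) = 7.42 J/K.

ΔS = 7.42 J/K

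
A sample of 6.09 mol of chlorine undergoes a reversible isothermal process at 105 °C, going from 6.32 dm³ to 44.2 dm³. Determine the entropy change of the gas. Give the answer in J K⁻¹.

For an isothermal ideal gas ΔS_gas = nR ln(V₂/V₁) = 6.09 × 8.314 × ln(44.2/6.32) = 98.5 J/K.

ΔS_gas = 98.5 J/K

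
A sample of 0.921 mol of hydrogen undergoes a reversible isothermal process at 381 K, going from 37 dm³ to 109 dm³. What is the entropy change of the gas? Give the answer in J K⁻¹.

For an isothermal ideal gas ΔS_gas = nR ln(V₂/V₁) = 0.921 × 8.314 × ln(109/37) = 8.27 J/K.

ΔS_gas = 8.27 J/K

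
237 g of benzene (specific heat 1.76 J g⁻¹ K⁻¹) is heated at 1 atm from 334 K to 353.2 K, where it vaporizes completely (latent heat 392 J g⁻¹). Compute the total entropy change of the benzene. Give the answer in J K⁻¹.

Warming step: ΔS₁ = m c ln(T_tr/T_i) = 237 × 1.76 × ln(353.2/334) = 23.31 J/K.
Phase change: ΔS₂ = +mL/T_tr = 237 × 392 / 353.2 = 263 J/K.
ΔS_total = (23.31) + (263) = 286 J/K.

ΔS = 286 J/K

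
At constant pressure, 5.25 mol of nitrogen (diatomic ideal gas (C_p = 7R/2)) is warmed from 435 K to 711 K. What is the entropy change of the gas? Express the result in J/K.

At constant pressure, ΔS = nC_p ln(T₂/T₁) with C_p = 7R/2 = 29.1 J mol⁻¹ K⁻¹.
ΔS = 5.25 × 29.1 × ln(711/435) = 75.1 J/K.

ΔS = 75.1 J/K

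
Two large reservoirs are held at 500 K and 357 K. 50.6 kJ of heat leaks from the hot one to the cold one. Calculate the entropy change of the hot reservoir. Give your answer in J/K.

ΔS_hot = -101 J/K

The hot reservoir loses heat Q, so ΔS_hot = −Q/T_H = −50600/500 = -101 J/K.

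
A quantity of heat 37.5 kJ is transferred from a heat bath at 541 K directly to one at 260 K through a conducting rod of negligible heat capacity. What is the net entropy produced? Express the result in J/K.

ΔS_hot = −Q/T_H = −37500/541 = -69.32 J/K and ΔS_cold = +Q/T_C = 37500/260 = 144.2 J/K.
ΔS_total = -69.32 + 144.2 = 74.9 J/K, positive as the second law requires.

ΔS_total = 74.9 J/K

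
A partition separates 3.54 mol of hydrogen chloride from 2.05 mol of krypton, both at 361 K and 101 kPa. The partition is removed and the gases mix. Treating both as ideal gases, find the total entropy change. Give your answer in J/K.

Mole fractions: x_A = 3.54/5.59 = 0.633, x_B = 0.367.
ΔS_mix = −R(n_A ln x_A + n_B ln x_B) = −8.314 × (3.54 ln 0.633 + 2.05 ln 0.367) = 30.5 J/K.

ΔS_mix = 30.5 J/K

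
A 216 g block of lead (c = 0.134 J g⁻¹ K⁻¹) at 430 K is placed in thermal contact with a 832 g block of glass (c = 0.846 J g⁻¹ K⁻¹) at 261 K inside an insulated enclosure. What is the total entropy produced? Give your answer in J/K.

Energy balance: T_f = (m₁c₁T₁ + m₂c₂T₂)/(m₁c₁ + m₂c₂) = 267.67 K.
ΔS₁ = m₁c₁ ln(T_f/T₁) = 28.944 × ln(267.67/430) = -13.7198 J/K.
ΔS₂ = m₂c₂ ln(T_f/T₂) = 703.872 × ln(267.67/261) = 17.7749 J/K.
ΔS_total = -13.7198 + 17.7749 = 4.06 J/K.

ΔS_total = 4.06 J/K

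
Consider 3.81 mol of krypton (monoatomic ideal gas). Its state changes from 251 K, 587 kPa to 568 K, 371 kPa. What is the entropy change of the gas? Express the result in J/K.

ΔS = 79.2 J/K

ΔS = nC_p ln(T₂/T₁) − nR ln(P₂/P₁), with C_p = 5R/2 = 20.79 J mol⁻¹ K⁻¹ for a monoatomic ideal gas.
ΔS = 3.81 × [20.79 × ln(568/251) − 8.314 × ln(371/587)] = 79.2 J/K.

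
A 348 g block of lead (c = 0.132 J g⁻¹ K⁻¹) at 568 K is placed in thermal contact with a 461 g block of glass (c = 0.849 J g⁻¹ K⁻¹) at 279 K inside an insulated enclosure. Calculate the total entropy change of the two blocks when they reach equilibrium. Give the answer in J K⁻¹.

ΔS_total = 12.5 J/K

Energy balance: T_f = (m₁c₁T₁ + m₂c₂T₂)/(m₁c₁ + m₂c₂) = 309.36 K.
ΔS₁ = m₁c₁ ln(T_f/T₁) = 45.936 × ln(309.36/568) = -27.91 J/K.
ΔS₂ = m₂c₂ ln(T_f/T₂) = 391.389 × ln(309.36/279) = 40.42 J/K.
ΔS_total = -27.91 + 40.42 = 12.5 J/K.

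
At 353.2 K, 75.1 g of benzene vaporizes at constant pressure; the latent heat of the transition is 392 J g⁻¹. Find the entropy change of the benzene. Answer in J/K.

Heat absorbed by the substance: Q = mL = 75.1 × 392 = 29439.2 J.
At constant T, ΔS = Q_rev/T = 29439.2 / 353.2 = 83.3 J/K.

ΔS = 83.3 J/K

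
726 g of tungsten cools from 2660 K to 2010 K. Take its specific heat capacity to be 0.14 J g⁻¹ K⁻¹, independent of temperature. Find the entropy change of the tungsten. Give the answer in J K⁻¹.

ΔS = -28.5 J/K

ΔS = ∫dQ_rev/T = m c ln(T₂/T₁) = 726 × 0.14 × ln(2010/2660) = -28.5 J/K.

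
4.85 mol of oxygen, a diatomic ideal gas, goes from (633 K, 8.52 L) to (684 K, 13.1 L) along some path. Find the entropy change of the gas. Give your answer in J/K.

ΔS = 25.2 J/K

Entropy is a state function: ΔS = nC_V ln(T₂/T₁) + nR ln(V₂/V₁), with C_V = 5R/2 = 20.79 J mol⁻¹ K⁻¹ for a diatomic ideal gas.
ΔS = 4.85 × [20.79 × ln(684/633) + 8.314 × ln(13.1/8.52)] = 25.2 J/K.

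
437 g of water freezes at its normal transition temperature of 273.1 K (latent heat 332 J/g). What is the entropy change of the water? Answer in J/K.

Heat released by the substance: Q = −mL = −437 × 332 = −145084 J.
At constant T, ΔS = Q_rev/T = −145084 / 273.1 = -531 J/K.

ΔS = -531 J/K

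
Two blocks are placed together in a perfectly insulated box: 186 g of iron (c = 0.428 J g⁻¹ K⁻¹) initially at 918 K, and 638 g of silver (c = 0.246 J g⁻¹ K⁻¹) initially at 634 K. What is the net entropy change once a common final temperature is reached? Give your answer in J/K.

ΔS_total = 3.75 J/K

Energy balance: T_f = (m₁c₁T₁ + m₂c₂T₂)/(m₁c₁ + m₂c₂) = 729.57 K.
ΔS₁ = m₁c₁ ln(T_f/T₁) = 79.608 × ln(729.57/918) = -18.29 J/K.
ΔS₂ = m₂c₂ ln(T_f/T₂) = 156.948 × ln(729.57/634) = 22.04 J/K.
ΔS_total = -18.29 + 22.04 = 3.75 J/K.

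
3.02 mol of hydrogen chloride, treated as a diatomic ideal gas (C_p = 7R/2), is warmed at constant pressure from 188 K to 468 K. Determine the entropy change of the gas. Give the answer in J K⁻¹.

At constant pressure, ΔS = nC_p ln(T₂/T₁) with C_p = 7R/2 = 29.1 J mol⁻¹ K⁻¹.
ΔS = 3.02 × 29.1 × ln(468/188) = 80.1 J/K.

ΔS = 80.1 J/K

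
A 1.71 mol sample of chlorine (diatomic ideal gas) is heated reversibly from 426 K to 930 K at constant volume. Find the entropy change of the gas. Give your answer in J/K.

At constant volume, ΔS = nC_V ln(T₂/T₁) with C_V = 5R/2 = 20.79 J mol⁻¹ K⁻¹.
ΔS = 1.71 × 20.79 × ln(930/426) = 27.7 J/K.

ΔS = 27.7 J/K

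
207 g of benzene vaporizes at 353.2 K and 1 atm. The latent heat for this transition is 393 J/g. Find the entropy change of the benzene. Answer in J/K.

Heat absorbed by the substance: Q = mL = 207 × 393 = 81351 J.
At constant T, ΔS = Q_rev/T = 81351 / 353.2 = 230 J/K.

ΔS = 230 J/K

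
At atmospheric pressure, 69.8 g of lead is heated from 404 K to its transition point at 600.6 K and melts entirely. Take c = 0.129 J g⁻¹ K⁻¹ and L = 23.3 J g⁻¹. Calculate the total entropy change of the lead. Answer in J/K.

Warming step: ΔS₁ = m c ln(T_tr/T_i) = 69.8 × 0.129 × ln(600.6/404) = 3.57 J/K.
Phase change: ΔS₂ = +mL/T_tr = 69.8 × 23.3 / 600.6 = 2.708 J/K.
ΔS_total = (3.57) + (2.708) = 6.28 J/K.

ΔS = 6.28 J/K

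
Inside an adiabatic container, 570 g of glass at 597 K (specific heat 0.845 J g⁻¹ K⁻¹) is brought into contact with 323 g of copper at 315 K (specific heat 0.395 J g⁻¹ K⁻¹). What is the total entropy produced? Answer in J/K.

ΔS_total = 18.1 J/K

Energy balance: T_f = (m₁c₁T₁ + m₂c₂T₂)/(m₁c₁ + m₂c₂) = 537.94 K.
ΔS₁ = m₁c₁ ln(T_f/T₁) = 481.65 × ln(537.94/597) = -50.17 J/K.
ΔS₂ = m₂c₂ ln(T_f/T₂) = 127.585 × ln(537.94/315) = 68.28 J/K.
ΔS_total = -50.17 + 68.28 = 18.1 J/K.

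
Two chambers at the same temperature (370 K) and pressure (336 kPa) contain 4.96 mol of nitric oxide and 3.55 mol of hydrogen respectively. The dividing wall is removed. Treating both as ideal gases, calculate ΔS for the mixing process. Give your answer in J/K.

Mole fractions: x_A = 4.96/8.51 = 0.583, x_B = 0.417.
ΔS_mix = −R(n_A ln x_A + n_B ln x_B) = −8.314 × (4.96 ln 0.583 + 3.55 ln 0.417) = 48.1 J/K.

ΔS_mix = 48.1 J/K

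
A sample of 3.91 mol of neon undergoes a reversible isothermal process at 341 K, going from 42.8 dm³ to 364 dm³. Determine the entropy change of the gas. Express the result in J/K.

ΔS_gas = 69.6 J/K

For an isothermal ideal gas ΔS_gas = nR ln(V₂/V₁) = 3.91 × 8.314 × ln(364/42.8) = 69.6 J/K.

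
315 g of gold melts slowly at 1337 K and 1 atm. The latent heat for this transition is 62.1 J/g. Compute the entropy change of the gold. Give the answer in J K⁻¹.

ΔS = 14.6 J/K

Heat absorbed by the substance: Q = mL = 315 × 62.1 = 19561.5 J.
At constant T, ΔS = Q_rev/T = 19561.5 / 1337 = 14.6 J/K.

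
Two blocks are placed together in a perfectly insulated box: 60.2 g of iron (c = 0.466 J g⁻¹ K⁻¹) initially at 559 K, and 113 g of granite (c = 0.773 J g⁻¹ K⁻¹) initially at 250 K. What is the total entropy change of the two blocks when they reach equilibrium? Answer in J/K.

ΔS_total = 7.74 J/K

Energy balance: T_f = (m₁c₁T₁ + m₂c₂T₂)/(m₁c₁ + m₂c₂) = 325.12 K.
ΔS₁ = m₁c₁ ln(T_f/T₁) = 28.0532 × ln(325.12/559) = -15.204 J/K.
ΔS₂ = m₂c₂ ln(T_f/T₂) = 87.349 × ln(325.12/250) = 22.948 J/K.
ΔS_total = -15.204 + 22.948 = 7.74 J/K.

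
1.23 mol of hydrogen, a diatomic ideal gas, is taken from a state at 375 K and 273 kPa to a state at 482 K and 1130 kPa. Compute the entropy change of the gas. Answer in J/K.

ΔS = nC_p ln(T₂/T₁) − nR ln(P₂/P₁), with C_p = 7R/2 = 29.1 J mol⁻¹ K⁻¹ for a diatomic ideal gas.
ΔS = 1.23 × [29.1 × ln(482/375) − 8.314 × ln(1130/273)] = -5.54 J/K.

ΔS = -5.54 J/K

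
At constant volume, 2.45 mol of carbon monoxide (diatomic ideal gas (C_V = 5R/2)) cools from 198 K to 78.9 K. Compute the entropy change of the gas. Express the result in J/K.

At constant volume, ΔS = nC_V ln(T₂/T₁) with C_V = 5R/2 = 20.79 J mol⁻¹ K⁻¹.
ΔS = 2.45 × 20.79 × ln(78.9/198) = -46.9 J/K.

ΔS = -46.9 J/K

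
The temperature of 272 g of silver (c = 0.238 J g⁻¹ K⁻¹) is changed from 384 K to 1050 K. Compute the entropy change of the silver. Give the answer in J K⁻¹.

ΔS = 65.1 J/K

ΔS = ∫dQ_rev/T = m c ln(T₂/T₁) = 272 × 0.238 × ln(1050/384) = 65.1 J/K.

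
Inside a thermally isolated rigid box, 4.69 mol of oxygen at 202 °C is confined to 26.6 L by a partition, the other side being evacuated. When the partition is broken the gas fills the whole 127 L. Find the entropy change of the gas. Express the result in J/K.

ΔS_gas = 61 J/K

For an ideal gas in free expansion Q = 0 and W = 0, so T is unchanged.
Entropy is a state function; using a reversible isothermal path, ΔS_gas = nR ln(V₂/V₁) = 4.69 × 8.314 × ln(127/26.6) = 61 J/K.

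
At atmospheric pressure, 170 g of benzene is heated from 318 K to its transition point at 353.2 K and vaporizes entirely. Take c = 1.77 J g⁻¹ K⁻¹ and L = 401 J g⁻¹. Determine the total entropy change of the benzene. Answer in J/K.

ΔS = 225 J/K

Warming step: ΔS₁ = m c ln(T_tr/T_i) = 170 × 1.77 × ln(353.2/318) = 31.59 J/K.
Phase change: ΔS₂ = +mL/T_tr = 170 × 401 / 353.2 = 193 J/K.
ΔS_total = (31.59) + (193) = 225 J/K.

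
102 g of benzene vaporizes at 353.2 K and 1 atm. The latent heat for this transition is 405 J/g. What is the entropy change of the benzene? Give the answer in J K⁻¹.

ΔS = 117 J/K

Heat absorbed by the substance: Q = mL = 102 × 405 = 41310 J.
At constant T, ΔS = Q_rev/T = 41310 / 353.2 = 117 J/K.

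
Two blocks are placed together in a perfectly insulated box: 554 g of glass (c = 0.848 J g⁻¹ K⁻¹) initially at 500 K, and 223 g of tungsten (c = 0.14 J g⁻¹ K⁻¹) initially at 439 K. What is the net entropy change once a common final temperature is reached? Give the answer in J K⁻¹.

ΔS_total = 0.239 J/K

Energy balance: T_f = (m₁c₁T₁ + m₂c₂T₂)/(m₁c₁ + m₂c₂) = 496.2 K.
ΔS₁ = m₁c₁ ln(T_f/T₁) = 469.792 × ln(496.2/500) = -3.585 J/K.
ΔS₂ = m₂c₂ ln(T_f/T₂) = 31.22 × ln(496.2/439) = 3.824 J/K.
ΔS_total = -3.585 + 3.824 = 0.239 J/K.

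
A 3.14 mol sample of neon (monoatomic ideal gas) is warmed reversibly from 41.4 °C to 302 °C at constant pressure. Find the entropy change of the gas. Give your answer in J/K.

ΔS = 39.4 J/K

In kelvin: T₁ = 314.55 K, T₂ = 575.15 K. At constant pressure, ΔS = nC_p ln(T₂/T₁) with C_p = 5R/2 = 20.79 J mol⁻¹ K⁻¹.
ΔS = 3.14 × 20.79 × ln(575.15/314.55) = 39.4 J/K.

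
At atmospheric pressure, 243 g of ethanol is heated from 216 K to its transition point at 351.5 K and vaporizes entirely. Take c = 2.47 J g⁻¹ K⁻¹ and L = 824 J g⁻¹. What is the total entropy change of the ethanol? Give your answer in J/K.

ΔS = 862 J/K

Warming step: ΔS₁ = m c ln(T_tr/T_i) = 243 × 2.47 × ln(351.5/216) = 292.3 J/K.
Phase change: ΔS₂ = +mL/T_tr = 243 × 824 / 351.5 = 569.7 J/K.
ΔS_total = (292.3) + (569.7) = 862 J/K.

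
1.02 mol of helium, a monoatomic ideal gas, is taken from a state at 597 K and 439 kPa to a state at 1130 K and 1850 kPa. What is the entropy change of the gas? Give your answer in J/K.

ΔS = 1.33 J/K

ΔS = nC_p ln(T₂/T₁) − nR ln(P₂/P₁), with C_p = 5R/2 = 20.79 J mol⁻¹ K⁻¹ for a monoatomic ideal gas.
ΔS = 1.02 × [20.79 × ln(1130/597) − 8.314 × ln(1850/439)] = 1.33 J/K.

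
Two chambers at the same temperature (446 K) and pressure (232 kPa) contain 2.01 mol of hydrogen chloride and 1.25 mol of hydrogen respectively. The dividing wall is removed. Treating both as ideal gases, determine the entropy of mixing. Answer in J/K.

ΔS_mix = 18 J/K

Mole fractions: x_A = 2.01/3.26 = 0.617, x_B = 0.383.
ΔS_mix = −R(n_A ln x_A + n_B ln x_B) = −8.314 × (2.01 ln 0.617 + 1.25 ln 0.383) = 18 J/K.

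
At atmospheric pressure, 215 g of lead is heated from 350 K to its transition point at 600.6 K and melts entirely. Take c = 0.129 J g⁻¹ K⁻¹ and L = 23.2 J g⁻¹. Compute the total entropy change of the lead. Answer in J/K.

ΔS = 23.3 J/K

Warming step: ΔS₁ = m c ln(T_tr/T_i) = 215 × 0.129 × ln(600.6/350) = 14.98 J/K.
Phase change: ΔS₂ = +mL/T_tr = 215 × 23.2 / 600.6 = 8.305 J/K.
ΔS_total = (14.98) + (8.305) = 23.3 J/K.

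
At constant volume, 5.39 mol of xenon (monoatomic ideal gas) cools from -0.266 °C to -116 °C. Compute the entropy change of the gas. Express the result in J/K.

In kelvin: T₁ = 272.884 K, T₂ = 157.15 K. At constant volume, ΔS = nC_V ln(T₂/T₁) with C_V = 3R/2 = 12.47 J mol⁻¹ K⁻¹.
ΔS = 5.39 × 12.47 × ln(157.15/272.884) = -37.1 J/K.

ΔS = -37.1 J/K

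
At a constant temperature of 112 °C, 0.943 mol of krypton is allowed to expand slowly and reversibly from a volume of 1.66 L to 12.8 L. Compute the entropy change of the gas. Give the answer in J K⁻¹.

For an isothermal ideal gas ΔS_gas = nR ln(V₂/V₁) = 0.943 × 8.314 × ln(12.8/1.66) = 16 J/K.

ΔS_gas = 16 J/K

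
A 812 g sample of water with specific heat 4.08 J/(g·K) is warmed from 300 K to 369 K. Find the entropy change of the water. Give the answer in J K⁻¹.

ΔS = 686 J/K

ΔS = ∫dQ_rev/T = m c ln(T₂/T₁) = 812 × 4.08 × ln(369/300) = 686 J/K.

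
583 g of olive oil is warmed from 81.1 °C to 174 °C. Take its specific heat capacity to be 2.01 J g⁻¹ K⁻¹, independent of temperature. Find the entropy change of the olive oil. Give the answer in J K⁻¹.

ΔS = 273 J/K

In kelvin: T₁ = 354.25 K, T₂ = 447.15 K. ΔS = ∫dQ_rev/T = m c ln(T₂/T₁) = 583 × 2.01 × ln(447.15/354.25) = 273 J/K.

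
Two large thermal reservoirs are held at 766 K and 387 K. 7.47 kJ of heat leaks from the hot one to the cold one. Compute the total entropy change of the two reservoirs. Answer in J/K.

ΔS_total = 9.55 J/K

ΔS_hot = −Q/T_H = −7470/766 = -9.752 J/K and ΔS_cold = +Q/T_C = 7470/387 = 19.3 J/K.
ΔS_total = -9.752 + 19.3 = 9.55 J/K, positive as the second law requires.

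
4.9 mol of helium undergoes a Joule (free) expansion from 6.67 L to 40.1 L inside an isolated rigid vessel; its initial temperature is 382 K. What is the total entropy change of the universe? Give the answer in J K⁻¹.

No heat is exchanged and no work is done, so the ideal-gas temperature stays constant.
Entropy is a state function; using a reversible isothermal path, ΔS_gas = nR ln(V₂/V₁) = 4.9 × 8.314 × ln(40.1/6.67) = 73.1 J/K.
The insulated surroundings exchange no heat, so ΔS_surr = 0 and ΔS_universe = ΔS_gas.

ΔS_universe = 73.1 J/K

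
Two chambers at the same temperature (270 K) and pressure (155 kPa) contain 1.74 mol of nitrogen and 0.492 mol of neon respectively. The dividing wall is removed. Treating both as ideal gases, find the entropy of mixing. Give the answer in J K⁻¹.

ΔS_mix = 9.79 J/K

Mole fractions: x_A = 1.74/2.23 = 0.78, x_B = 0.22.
ΔS_mix = −R(n_A ln x_A + n_B ln x_B) = −8.314 × (1.74 ln 0.78 + 0.492 ln 0.22) = 9.79 J/K.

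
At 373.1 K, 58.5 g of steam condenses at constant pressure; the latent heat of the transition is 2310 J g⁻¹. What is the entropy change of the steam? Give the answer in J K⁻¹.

Heat released by the substance: Q = −mL = −58.5 × 2310 = −135135 J.
At constant T, ΔS = Q_rev/T = −135135 / 373.1 = -362 J/K.

ΔS = -362 J/K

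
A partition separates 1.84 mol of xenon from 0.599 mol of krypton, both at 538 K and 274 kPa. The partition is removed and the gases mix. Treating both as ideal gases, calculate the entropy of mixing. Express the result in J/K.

Mole fractions: x_A = 1.84/2.44 = 0.754, x_B = 0.246.
ΔS_mix = −R(n_A ln x_A + n_B ln x_B) = −8.314 × (1.84 ln 0.754 + 0.599 ln 0.246) = 11.3 J/K.

ΔS_mix = 11.3 J/K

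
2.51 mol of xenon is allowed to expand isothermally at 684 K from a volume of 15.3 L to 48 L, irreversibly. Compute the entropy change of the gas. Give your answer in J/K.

ΔS_gas = 23.9 J/K

Entropy is a state function, so ΔS_gas depends only on the end states.
For an isothermal ideal gas ΔS_gas = nR ln(V₂/V₁) = 2.51 × 8.314 × ln(48/15.3) = 23.9 J/K.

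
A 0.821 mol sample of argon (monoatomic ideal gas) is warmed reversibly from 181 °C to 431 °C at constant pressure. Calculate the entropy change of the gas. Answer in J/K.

ΔS = 7.48 J/K

In kelvin: T₁ = 454.15 K, T₂ = 704.15 K. At constant pressure, ΔS = nC_p ln(T₂/T₁) with C_p = 5R/2 = 20.79 J mol⁻¹ K⁻¹.
ΔS = 0.821 × 20.79 × ln(704.15/454.15) = 7.48 J/K.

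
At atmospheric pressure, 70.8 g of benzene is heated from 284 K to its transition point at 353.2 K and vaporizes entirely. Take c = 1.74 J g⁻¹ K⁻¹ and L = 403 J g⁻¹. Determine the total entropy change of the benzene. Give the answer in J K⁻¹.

ΔS = 108 J/K

Warming step: ΔS₁ = m c ln(T_tr/T_i) = 70.8 × 1.74 × ln(353.2/284) = 26.86 J/K.
Phase change: ΔS₂ = +mL/T_tr = 70.8 × 403 / 353.2 = 80.78 J/K.
ΔS_total = (26.86) + (80.78) = 108 J/K.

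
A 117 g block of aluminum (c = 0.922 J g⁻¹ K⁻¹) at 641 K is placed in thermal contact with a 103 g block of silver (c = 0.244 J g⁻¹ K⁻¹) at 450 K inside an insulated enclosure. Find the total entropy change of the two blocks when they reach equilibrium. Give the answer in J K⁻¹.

ΔS_total = 1.18 J/K

Energy balance: T_f = (m₁c₁T₁ + m₂c₂T₂)/(m₁c₁ + m₂c₂) = 604.91 K.
ΔS₁ = m₁c₁ ln(T_f/T₁) = 107.874 × ln(604.91/641) = -6.251 J/K.
ΔS₂ = m₂c₂ ln(T_f/T₂) = 25.132 × ln(604.91/450) = 7.435 J/K.
ΔS_total = -6.251 + 7.435 = 1.18 J/K.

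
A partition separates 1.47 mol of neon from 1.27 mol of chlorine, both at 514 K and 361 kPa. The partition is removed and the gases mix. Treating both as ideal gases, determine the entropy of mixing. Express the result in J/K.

Mole fractions: x_A = 1.47/2.74 = 0.536, x_B = 0.464.
ΔS_mix = −R(n_A ln x_A + n_B ln x_B) = −8.314 × (1.47 ln 0.536 + 1.27 ln 0.464) = 15.7 J/K.

ΔS_mix = 15.7 J/K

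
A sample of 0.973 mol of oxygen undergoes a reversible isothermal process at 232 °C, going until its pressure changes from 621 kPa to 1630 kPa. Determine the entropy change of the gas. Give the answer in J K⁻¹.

For an isothermal ideal gas ΔS_gas = nR ln(P₁/P₂) = 0.973 × 8.314 × ln(621/1630) = -7.81 J/K.

ΔS_gas = -7.81 J/K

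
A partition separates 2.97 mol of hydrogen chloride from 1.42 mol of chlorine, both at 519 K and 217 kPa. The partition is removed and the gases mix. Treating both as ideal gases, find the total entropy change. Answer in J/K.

ΔS_mix = 23 J/K

Mole fractions: x_A = 2.97/4.39 = 0.677, x_B = 0.323.
ΔS_mix = −R(n_A ln x_A + n_B ln x_B) = −8.314 × (2.97 ln 0.677 + 1.42 ln 0.323) = 23 J/K.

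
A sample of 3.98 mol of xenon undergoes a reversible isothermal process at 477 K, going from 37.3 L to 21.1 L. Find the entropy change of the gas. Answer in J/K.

ΔS_gas = -18.9 J/K

For an isothermal ideal gas ΔS_gas = nR ln(V₂/V₁) = 3.98 × 8.314 × ln(21.1/37.3) = -18.9 J/K.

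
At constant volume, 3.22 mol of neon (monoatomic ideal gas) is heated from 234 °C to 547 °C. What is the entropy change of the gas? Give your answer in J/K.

ΔS = 19.3 J/K

In kelvin: T₁ = 507.15 K, T₂ = 820.15 K. At constant volume, ΔS = nC_V ln(T₂/T₁) with C_V = 3R/2 = 12.47 J mol⁻¹ K⁻¹.
ΔS = 3.22 × 12.47 × ln(820.15/507.15) = 19.3 J/K.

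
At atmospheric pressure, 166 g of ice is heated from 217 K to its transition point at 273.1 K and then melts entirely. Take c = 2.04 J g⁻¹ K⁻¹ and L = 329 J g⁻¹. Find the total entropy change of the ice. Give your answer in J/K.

Warming step: ΔS₁ = m c ln(T_tr/T_i) = 166 × 2.04 × ln(273.1/217) = 77.87 J/K.
Phase change: ΔS₂ = +mL/T_tr = 166 × 329 / 273.1 = 200 J/K.
ΔS_total = (77.87) + (200) = 278 J/K.

ΔS = 278 J/K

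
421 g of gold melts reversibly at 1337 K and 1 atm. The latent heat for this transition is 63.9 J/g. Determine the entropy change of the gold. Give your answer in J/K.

Heat absorbed by the substance: Q = mL = 421 × 63.9 = 26901.9 J.
At constant T, ΔS = Q_rev/T = 26901.9 / 1337 = 20.1 J/K.

ΔS = 20.1 J/K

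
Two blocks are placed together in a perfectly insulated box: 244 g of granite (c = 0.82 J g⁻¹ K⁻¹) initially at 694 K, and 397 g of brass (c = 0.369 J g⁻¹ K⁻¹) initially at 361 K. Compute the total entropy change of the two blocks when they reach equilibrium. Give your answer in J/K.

Energy balance: T_f = (m₁c₁T₁ + m₂c₂T₂)/(m₁c₁ + m₂c₂) = 553.24 K.
ΔS₁ = m₁c₁ ln(T_f/T₁) = 200.08 × ln(553.24/694) = -45.35 J/K.
ΔS₂ = m₂c₂ ln(T_f/T₂) = 146.493 × ln(553.24/361) = 62.54 J/K.
ΔS_total = -45.35 + 62.54 = 17.2 J/K.

ΔS_total = 17.2 J/K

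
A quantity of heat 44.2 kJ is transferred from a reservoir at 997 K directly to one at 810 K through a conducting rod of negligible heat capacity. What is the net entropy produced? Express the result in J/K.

ΔS_total = 10.2 J/K

ΔS_hot = −Q/T_H = −44200/997 = -44.33 J/K and ΔS_cold = +Q/T_C = 44200/810 = 54.57 J/K.
ΔS_total = -44.33 + 54.57 = 10.2 J/K, positive as the second law requires.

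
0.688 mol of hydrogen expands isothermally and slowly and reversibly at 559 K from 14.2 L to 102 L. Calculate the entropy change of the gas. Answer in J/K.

ΔS_gas = 11.3 J/K

For an isothermal ideal gas ΔS_gas = nR ln(V₂/V₁) = 0.688 × 8.314 × ln(102/14.2) = 11.3 J/K.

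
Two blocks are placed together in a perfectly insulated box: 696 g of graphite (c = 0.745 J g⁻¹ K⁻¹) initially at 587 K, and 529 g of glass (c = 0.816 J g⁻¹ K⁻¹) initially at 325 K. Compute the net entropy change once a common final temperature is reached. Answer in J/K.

Energy balance: T_f = (m₁c₁T₁ + m₂c₂T₂)/(m₁c₁ + m₂c₂) = 467.97 K.
ΔS₁ = m₁c₁ ln(T_f/T₁) = 518.52 × ln(467.97/587) = -117.5 J/K.
ΔS₂ = m₂c₂ ln(T_f/T₂) = 431.664 × ln(467.97/325) = 157.4 J/K.
ΔS_total = -117.5 + 157.4 = 39.9 J/K.

ΔS_total = 39.9 J/K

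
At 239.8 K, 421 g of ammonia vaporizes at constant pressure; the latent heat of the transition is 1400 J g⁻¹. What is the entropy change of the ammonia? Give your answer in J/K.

ΔS = 2460 J/K

Heat absorbed by the substance: Q = mL = 421 × 1400 = 589400 J.
At constant T, ΔS = Q_rev/T = 589400 / 239.8 = 2460 J/K.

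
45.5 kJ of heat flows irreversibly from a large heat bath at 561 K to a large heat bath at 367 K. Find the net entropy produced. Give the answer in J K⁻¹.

ΔS_total = 42.9 J/K

ΔS_hot = −Q/T_H = −45500/561 = -81.11 J/K and ΔS_cold = +Q/T_C = 45500/367 = 124 J/K.
ΔS_total = -81.11 + 124 = 42.9 J/K, positive as the second law requires.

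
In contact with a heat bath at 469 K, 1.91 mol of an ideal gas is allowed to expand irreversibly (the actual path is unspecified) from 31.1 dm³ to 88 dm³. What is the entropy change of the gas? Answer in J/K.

ΔS_gas = 16.5 J/K

Entropy is a state function, so ΔS_gas depends only on the end states.
For an isothermal ideal gas ΔS_gas = nR ln(V₂/V₁) = 1.91 × 8.314 × ln(88/31.1) = 16.5 J/K.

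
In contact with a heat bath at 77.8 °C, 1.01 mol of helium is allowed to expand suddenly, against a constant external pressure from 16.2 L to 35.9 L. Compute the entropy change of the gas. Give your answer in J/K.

ΔS_gas = 6.68 J/K

Entropy is a state function, so ΔS_gas depends only on the end states.
For an isothermal ideal gas ΔS_gas = nR ln(V₂/V₁) = 1.01 × 8.314 × ln(35.9/16.2) = 6.68 J/K.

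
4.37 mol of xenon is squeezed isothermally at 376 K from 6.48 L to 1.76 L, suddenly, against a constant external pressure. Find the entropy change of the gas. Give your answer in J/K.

Entropy is a state function, so ΔS_gas depends only on the end states.
For an isothermal ideal gas ΔS_gas = nR ln(V₂/V₁) = 4.37 × 8.314 × ln(1.76/6.48) = -47.4 J/K.

ΔS_gas = -47.4 J/K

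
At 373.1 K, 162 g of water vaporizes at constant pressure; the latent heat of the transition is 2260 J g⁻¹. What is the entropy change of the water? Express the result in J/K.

ΔS = 981 J/K

Heat absorbed by the substance: Q = mL = 162 × 2260 = 366120 J.
At constant T, ΔS = Q_rev/T = 366120 / 373.1 = 981 J/K.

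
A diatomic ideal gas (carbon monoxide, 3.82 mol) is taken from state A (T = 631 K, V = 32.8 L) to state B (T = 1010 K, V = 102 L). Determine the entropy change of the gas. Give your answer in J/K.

ΔS = 73.4 J/K

Entropy is a state function: ΔS = nC_V ln(T₂/T₁) + nR ln(V₂/V₁), with C_V = 5R/2 = 20.79 J mol⁻¹ K⁻¹ for a diatomic ideal gas.
ΔS = 3.82 × [20.79 × ln(1010/631) + 8.314 × ln(102/32.8)] = 73.4 J/K.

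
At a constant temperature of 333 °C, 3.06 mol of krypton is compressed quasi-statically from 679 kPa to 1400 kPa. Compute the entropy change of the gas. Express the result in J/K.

For an isothermal ideal gas ΔS_gas = nR ln(P₁/P₂) = 3.06 × 8.314 × ln(679/1400) = -18.4 J/K.

ΔS_gas = -18.4 J/K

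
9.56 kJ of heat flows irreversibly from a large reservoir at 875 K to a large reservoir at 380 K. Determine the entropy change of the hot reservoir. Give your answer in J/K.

The hot reservoir loses heat Q, so ΔS_hot = −Q/T_H = −9560/875 = -10.9 J/K.

ΔS_hot = -10.9 J/K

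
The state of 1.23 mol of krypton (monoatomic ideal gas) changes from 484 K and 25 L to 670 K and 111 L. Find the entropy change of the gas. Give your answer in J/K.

ΔS = 20.2 J/K

Entropy is a state function: ΔS = nC_V ln(T₂/T₁) + nR ln(V₂/V₁), with C_V = 3R/2 = 12.47 J mol⁻¹ K⁻¹ for a monoatomic ideal gas.
ΔS = 1.23 × [12.47 × ln(670/484) + 8.314 × ln(111/25)] = 20.2 J/K.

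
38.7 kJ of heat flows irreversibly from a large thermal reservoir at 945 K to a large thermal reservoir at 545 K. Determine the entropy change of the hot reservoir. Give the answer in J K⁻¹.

ΔS_hot = -41 J/K

The hot reservoir loses heat Q, so ΔS_hot = −Q/T_H = −38700/945 = -41 J/K.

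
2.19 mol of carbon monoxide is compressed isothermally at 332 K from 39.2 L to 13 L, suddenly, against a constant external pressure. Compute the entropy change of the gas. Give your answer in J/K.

Entropy is a state function, so ΔS_gas depends only on the end states.
For an isothermal ideal gas ΔS_gas = nR ln(V₂/V₁) = 2.19 × 8.314 × ln(13/39.2) = -20.1 J/K.

ΔS_gas = -20.1 J/K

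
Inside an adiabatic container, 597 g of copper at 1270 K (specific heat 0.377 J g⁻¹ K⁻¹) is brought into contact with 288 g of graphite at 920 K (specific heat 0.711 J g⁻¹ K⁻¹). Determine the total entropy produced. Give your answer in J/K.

Energy balance: T_f = (m₁c₁T₁ + m₂c₂T₂)/(m₁c₁ + m₂c₂) = 1103.3 K.
ΔS₁ = m₁c₁ ln(T_f/T₁) = 225.069 × ln(1103.3/1270) = -31.68 J/K.
ΔS₂ = m₂c₂ ln(T_f/T₂) = 204.768 × ln(1103.3/920) = 37.2 J/K.
ΔS_total = -31.68 + 37.2 = 5.52 J/K.

ΔS_total = 5.52 J/K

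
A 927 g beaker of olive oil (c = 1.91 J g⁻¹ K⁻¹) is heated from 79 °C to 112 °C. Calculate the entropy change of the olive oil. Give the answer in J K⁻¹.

ΔS = 159 J/K

In kelvin: T₁ = 352.15 K, T₂ = 385.15 K. ΔS = ∫dQ_rev/T = m c ln(T₂/T₁) = 927 × 1.91 × ln(385.15/352.15) = 159 J/K.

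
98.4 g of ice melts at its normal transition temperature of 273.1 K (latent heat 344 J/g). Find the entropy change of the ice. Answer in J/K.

Heat absorbed by the substance: Q = mL = 98.4 × 344 = 33849.6 J.
At constant T, ΔS = Q_rev/T = 33849.6 / 273.1 = 124 J/K.

ΔS = 124 J/K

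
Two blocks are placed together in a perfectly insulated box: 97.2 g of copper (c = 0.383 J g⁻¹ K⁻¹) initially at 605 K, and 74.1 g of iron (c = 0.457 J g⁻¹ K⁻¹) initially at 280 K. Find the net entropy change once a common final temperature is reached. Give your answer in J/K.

Energy balance: T_f = (m₁c₁T₁ + m₂c₂T₂)/(m₁c₁ + m₂c₂) = 450.19 K.
ΔS₁ = m₁c₁ ln(T_f/T₁) = 37.2276 × ln(450.19/605) = -11 J/K.
ΔS₂ = m₂c₂ ln(T_f/T₂) = 33.8637 × ln(450.19/280) = 16.08 J/K.
ΔS_total = -11 + 16.08 = 5.08 J/K.

ΔS_total = 5.08 J/K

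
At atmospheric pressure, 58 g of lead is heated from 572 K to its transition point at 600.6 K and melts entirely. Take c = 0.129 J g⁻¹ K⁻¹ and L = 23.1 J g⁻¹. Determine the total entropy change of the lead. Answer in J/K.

Warming step: ΔS₁ = m c ln(T_tr/T_i) = 58 × 0.129 × ln(600.6/572) = 0.365 J/K.
Phase change: ΔS₂ = +mL/T_tr = 58 × 23.1 / 600.6 = 2.231 J/K.
ΔS_total = (0.365) + (2.231) = 2.6 J/K.

ΔS = 2.6 J/K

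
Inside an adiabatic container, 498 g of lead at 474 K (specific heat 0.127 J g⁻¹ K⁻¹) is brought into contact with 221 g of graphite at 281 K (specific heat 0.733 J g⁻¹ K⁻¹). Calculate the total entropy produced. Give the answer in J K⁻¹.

Energy balance: T_f = (m₁c₁T₁ + m₂c₂T₂)/(m₁c₁ + m₂c₂) = 335.19 K.
ΔS₁ = m₁c₁ ln(T_f/T₁) = 63.246 × ln(335.19/474) = -21.915 J/K.
ΔS₂ = m₂c₂ ln(T_f/T₂) = 161.993 × ln(335.19/281) = 28.568 J/K.
ΔS_total = -21.915 + 28.568 = 6.65 J/K.

ΔS_total = 6.65 J/K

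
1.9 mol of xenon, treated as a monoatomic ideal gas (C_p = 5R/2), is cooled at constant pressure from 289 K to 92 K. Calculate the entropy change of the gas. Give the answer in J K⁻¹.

At constant pressure, ΔS = nC_p ln(T₂/T₁) with C_p = 5R/2 = 20.79 J mol⁻¹ K⁻¹.
ΔS = 1.9 × 20.79 × ln(92/289) = -45.2 J/K.

ΔS = -45.2 J/K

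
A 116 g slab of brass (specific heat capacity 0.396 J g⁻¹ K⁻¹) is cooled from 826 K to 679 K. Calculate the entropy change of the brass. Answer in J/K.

ΔS = -9 J/K

ΔS = ∫dQ_rev/T = m c ln(T₂/T₁) = 116 × 0.396 × ln(679/826) = -9 J/K.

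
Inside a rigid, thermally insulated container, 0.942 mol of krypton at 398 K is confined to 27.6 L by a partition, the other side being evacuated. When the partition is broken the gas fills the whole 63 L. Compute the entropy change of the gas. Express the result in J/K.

No heat is exchanged and no work is done, so the ideal-gas temperature stays constant.
Entropy is a state function; using a reversible isothermal path, ΔS_gas = nR ln(V₂/V₁) = 0.942 × 8.314 × ln(63/27.6) = 6.46 J/K.

ΔS_gas = 6.46 J/K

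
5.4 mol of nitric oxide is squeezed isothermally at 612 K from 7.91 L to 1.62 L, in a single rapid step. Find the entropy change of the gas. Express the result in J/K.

Entropy is a state function, so ΔS_gas depends only on the end states.
For an isothermal ideal gas ΔS_gas = nR ln(V₂/V₁) = 5.4 × 8.314 × ln(1.62/7.91) = -71.2 J/K.

ΔS_gas = -71.2 J/K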